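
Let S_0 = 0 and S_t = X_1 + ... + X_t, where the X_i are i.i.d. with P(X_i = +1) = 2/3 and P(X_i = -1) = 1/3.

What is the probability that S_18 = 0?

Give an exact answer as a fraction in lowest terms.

Answer: 24893440/387420489

Derivation:
To be at 0 after 18 steps: need exactly 9 steps of +1 and 9 of -1.
Number of such sequences: C(18,9) = 48620
Each has probability (2/3)^9 · (1/3)^9 = 512/387420489
P = 48620 · 512/387420489 = 24893440/387420489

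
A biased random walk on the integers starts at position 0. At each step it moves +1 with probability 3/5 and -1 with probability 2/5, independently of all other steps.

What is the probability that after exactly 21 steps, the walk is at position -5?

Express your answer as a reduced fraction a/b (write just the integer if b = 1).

Answer: 2187424382976/95367431640625

Derivation:
To reach position -5 after 21 steps: need 8 steps of +1 and 13 steps of -1.
Number of such sequences: C(21,8) = 203490
Each has probability (3/5)^8 · (2/5)^13 = 53747712/476837158203125
P = 203490 · 53747712/476837158203125 = 2187424382976/95367431640625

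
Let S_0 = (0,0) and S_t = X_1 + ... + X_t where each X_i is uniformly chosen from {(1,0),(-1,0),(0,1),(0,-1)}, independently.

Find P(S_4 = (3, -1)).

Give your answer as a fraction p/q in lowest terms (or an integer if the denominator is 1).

Let h be the number of horizontal steps (so 4-h are vertical). To end at (3,-1) need (h+3)/2 right-steps and ((4-h)-1)/2 up-steps.
Sum over h with 3 ≤ h ≤ 3, h ≡ 1 (mod 2), 4-h ≡ 1 (mod 2):
h=3: C(4,3)·C(3,3)·C(1,0) = 4·1·1 = 4
Total favorable: 4
Total paths: 4^4 = 256
P = 4/256 = 1/64

Answer: 1/64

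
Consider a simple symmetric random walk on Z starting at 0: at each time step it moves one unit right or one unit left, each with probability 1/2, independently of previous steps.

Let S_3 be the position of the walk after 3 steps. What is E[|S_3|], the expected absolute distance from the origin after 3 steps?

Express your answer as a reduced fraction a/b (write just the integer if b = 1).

Answer: 3/2

Derivation:
S_3 takes values m ≡ 1 (mod 2) with |m| ≤ 3; P(S_3=m) = C(3,(3+m)/2)/2^3.
Total paths: 2^3 = 8
Distribution: P(S=-3)=1/8, P(S=-1)=3/8, P(S=1)=3/8, P(S=3)=1/8
E[|S_3|] = Σ_m |m|·P(S_3=m) = 12/8 = 3/2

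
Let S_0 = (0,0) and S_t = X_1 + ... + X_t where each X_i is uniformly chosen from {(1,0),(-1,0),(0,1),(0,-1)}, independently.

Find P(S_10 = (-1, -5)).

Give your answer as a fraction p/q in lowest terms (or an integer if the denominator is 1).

Let h be the number of horizontal steps (so 10-h are vertical). To end at (-1,-5) need (h-1)/2 right-steps and ((10-h)-5)/2 up-steps.
Sum over h with 1 ≤ h ≤ 5, h ≡ 1 (mod 2), 10-h ≡ 1 (mod 2):
h=1: C(10,1)·C(1,0)·C(9,2) = 10·1·36 = 360
h=3: C(10,3)·C(3,1)·C(7,1) = 120·3·7 = 2520
h=5: C(10,5)·C(5,2)·C(5,0) = 252·10·1 = 2520
Total favorable: 5400
Total paths: 4^10 = 1048576
P = 5400/1048576 = 675/131072

Answer: 675/131072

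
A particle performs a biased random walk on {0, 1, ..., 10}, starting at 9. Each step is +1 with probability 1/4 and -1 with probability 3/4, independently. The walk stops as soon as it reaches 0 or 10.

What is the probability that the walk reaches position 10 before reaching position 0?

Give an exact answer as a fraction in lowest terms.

Answer: 9841/29524

Derivation:
Biased walk: p = 1/4, q = 3/4, r = q/p = 3
Gambler's ruin: P(hit 10 before 0 | start at 9) = (1 - r^a)/(1 - r^N)
r^9 = 19683; r^10 = 59049
P = (1 - 19683) / (1 - 59049) = -19682 / -59048 = 9841/29524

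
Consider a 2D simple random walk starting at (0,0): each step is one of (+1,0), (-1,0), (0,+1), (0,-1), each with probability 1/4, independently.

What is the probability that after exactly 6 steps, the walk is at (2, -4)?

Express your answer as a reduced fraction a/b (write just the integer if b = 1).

Answer: 15/4096

Derivation:
Let h be the number of horizontal steps (so 6-h are vertical). To end at (2,-4) need (h+2)/2 right-steps and ((6-h)-4)/2 up-steps.
Sum over h with 2 ≤ h ≤ 2, h ≡ 0 (mod 2), 6-h ≡ 0 (mod 2):
h=2: C(6,2)·C(2,2)·C(4,0) = 15·1·1 = 15
Total favorable: 15
Total paths: 4^6 = 4096
P = 15/4096 = 15/4096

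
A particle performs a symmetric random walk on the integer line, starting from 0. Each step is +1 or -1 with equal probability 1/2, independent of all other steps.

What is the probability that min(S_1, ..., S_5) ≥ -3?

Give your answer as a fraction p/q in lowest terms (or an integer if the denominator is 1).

Answer: 15/16

Derivation:
Let f(t,s) = #length-t paths at position s with S_1..S_t all ≥ -3.
f(t,s) = f(t-1,s-1) + f(t-1,s+1) for s ≥ -3; f(t,s) = 0 for s < -3.
t=0: f(0,0)=1
t=1: f(1,-1)=1 f(1,1)=1
t=2: f(2,-2)=1 f(2,0)=2 f(2,2)=1
t=3: f(3,-3)=1 f(3,-1)=3 f(3,1)=3 f(3,3)=1
t=4: f(4,-2)=4 f(4,0)=6 f(4,2)=4 f(4,4)=1
t=5: f(5,-3)=4 f(5,-1)=10 f(5,1)=10 f(5,3)=5 f(5,5)=1
Σ_s f(5,s) = 30
P = 30/32 = 15/16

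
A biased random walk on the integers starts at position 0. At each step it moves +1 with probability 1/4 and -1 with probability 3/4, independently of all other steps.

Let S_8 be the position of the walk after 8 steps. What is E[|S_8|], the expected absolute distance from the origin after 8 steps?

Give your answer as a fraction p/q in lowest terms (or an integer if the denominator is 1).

S_8 takes values m ≡ 0 (mod 2) with |m| ≤ 8; P(S_8=m) = C(8,(8+m)/2) · (1/4)^((8+m)/2) · (3/4)^((8-m)/2).
Distribution: P(S=-8)=6561/65536, P(S=-6)=2187/8192, P(S=-4)=5103/16384, P(S=-2)=1701/8192, P(S=0)=2835/32768, P(S=2)=189/8192, P(S=4)=63/16384, P(S=6)=3/8192, P(S=8)=1/65536
E[|S_8|] = Σ_m |m|·P(S_8=m) = 16907/4096

Answer: 16907/4096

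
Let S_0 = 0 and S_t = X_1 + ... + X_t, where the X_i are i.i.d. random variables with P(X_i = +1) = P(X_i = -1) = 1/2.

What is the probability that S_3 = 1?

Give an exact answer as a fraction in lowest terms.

To reach position 1 after 3 steps: need 2 steps of +1 and 1 of -1.
Favorable paths: C(3,2) = 3
Total paths: 2^3 = 8
P = 3/8 = 3/8

Answer: 3/8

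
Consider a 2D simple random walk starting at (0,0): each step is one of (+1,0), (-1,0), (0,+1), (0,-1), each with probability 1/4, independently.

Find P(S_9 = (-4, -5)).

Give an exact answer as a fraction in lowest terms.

Answer: 63/131072

Derivation:
Let h be the number of horizontal steps (so 9-h are vertical). To end at (-4,-5) need (h-4)/2 right-steps and ((9-h)-5)/2 up-steps.
Sum over h with 4 ≤ h ≤ 4, h ≡ 0 (mod 2), 9-h ≡ 1 (mod 2):
h=4: C(9,4)·C(4,0)·C(5,0) = 126·1·1 = 126
Total favorable: 126
Total paths: 4^9 = 262144
P = 126/262144 = 63/131072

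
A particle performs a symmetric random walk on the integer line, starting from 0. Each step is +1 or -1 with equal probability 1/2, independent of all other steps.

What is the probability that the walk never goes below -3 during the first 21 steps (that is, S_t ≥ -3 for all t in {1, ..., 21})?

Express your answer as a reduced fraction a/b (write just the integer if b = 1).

Let f(t,s) = #length-t paths at position s with S_1..S_t all ≥ -3.
f(t,s) = f(t-1,s-1) + f(t-1,s+1) for s ≥ -3; f(t,s) = 0 for s < -3.
t=0: f(0,0)=1
t=1: f(1,-1)=1 f(1,1)=1
t=2: f(2,-2)=1 f(2,0)=2 f(2,2)=1
t=3: f(3,-3)=1 f(3,-1)=3 f(3,1)=3 f(3,3)=1
t=4: f(4,-2)=4 f(4,0)=6 f(4,2)=4 f(4,4)=1
t=5: f(5,-3)=4 f(5,-1)=10 f(5,1)=10 f(5,3)=5 f(5,5)=1
t=6: f(6,-2)=14 f(6,0)=20 f(6,2)=15 f(6,4)=6 f(6,6)=1
t=7: f(7,-3)=14 f(7,-1)=34 f(7,1)=35 f(7,3)=21 f(7,5)=7 f(7,7)=1
t=8: f(8,-2)=48 f(8,0)=69 f(8,2)=56 f(8,4)=28 f(8,6)=8 f(8,8)=1
t=9: f(9,-3)=48 f(9,-1)=117 f(9,1)=125 f(9,3)=84 f(9,5)=36 f(9,7)=9 f(9,9)=1
t=10: f(10,-2)=165 f(10,0)=242 f(10,2)=209 f(10,4)=120 f(10,6)=45 f(10,8)=10 f(10,10)=1
t=11: f(11,-3)=165 f(11,-1)=407 f(11,1)=451 f(11,3)=329 f(11,5)=165 f(11,7)=55 f(11,9)=11 f(11,11)=1
t=12: f(12,-2)=572 f(12,0)=858 f(12,2)=780 f(12,4)=494 f(12,6)=220 f(12,8)=66 f(12,10)=12 f(12,12)=1
t=13: f(13,-3)=572 f(13,-1)=1430 f(13,1)=1638 f(13,3)=1274 f(13,5)=714 f(13,7)=286 f(13,9)=78 f(13,11)=13 f(13,13)=1
t=14: f(14,-2)=2002 f(14,0)=3068 f(14,2)=2912 f(14,4)=1988 f(14,6)=1000 f(14,8)=364 f(14,10)=91 f(14,12)=14 f(14,14)=1
t=15: f(15,-3)=2002 f(15,-1)=5070 f(15,1)=5980 f(15,3)=4900 f(15,5)=2988 f(15,7)=1364 f(15,9)=455 f(15,11)=105 f(15,13)=15 f(15,15)=1
t=16: f(16,-2)=7072 f(16,0)=11050 f(16,2)=10880 f(16,4)=7888 f(16,6)=4352 f(16,8)=1819 f(16,10)=560 f(16,12)=120 f(16,14)=16 f(16,16)=1
t=17: f(17,-3)=7072 f(17,-1)=18122 f(17,1)=21930 f(17,3)=18768 f(17,5)=12240 f(17,7)=6171 f(17,9)=2379 f(17,11)=680 f(17,13)=136 f(17,15)=17 f(17,17)=1
t=18: f(18,-2)=25194 f(18,0)=40052 f(18,2)=40698 f(18,4)=31008 f(18,6)=18411 f(18,8)=8550 f(18,10)=3059 f(18,12)=816 f(18,14)=153 f(18,16)=18 f(18,18)=1
t=19: f(19,-3)=25194 f(19,-1)=65246 f(19,1)=80750 f(19,3)=71706 f(19,5)=49419 f(19,7)=26961 f(19,9)=11609 f(19,11)=3875 f(19,13)=969 f(19,15)=171 f(19,17)=19 f(19,19)=1
t=20: f(20,-2)=90440 f(20,0)=145996 f(20,2)=152456 f(20,4)=121125 f(20,6)=76380 f(20,8)=38570 f(20,10)=15484 f(20,12)=4844 f(20,14)=1140 f(20,16)=190 f(20,18)=20 f(20,20)=1
t=21: f(21,-3)=90440 f(21,-1)=236436 f(21,1)=298452 f(21,3)=273581 f(21,5)=197505 f(21,7)=114950 f(21,9)=54054 f(21,11)=20328 f(21,13)=5984 f(21,15)=1330 f(21,17)=210 f(21,19)=21 f(21,21)=1
Σ_s f(21,s) = 1293292
P = 1293292/2097152 = 323323/524288

Answer: 323323/524288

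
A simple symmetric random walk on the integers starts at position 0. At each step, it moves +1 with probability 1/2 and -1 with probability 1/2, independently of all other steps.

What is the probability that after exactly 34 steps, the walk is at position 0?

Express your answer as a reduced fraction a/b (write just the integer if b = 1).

Answer: 583401555/4294967296

Derivation:
To return to 0 after 34 steps: need exactly 17 steps of +1 and 17 of -1.
Favorable paths: C(34,17) = 2333606220
Total paths: 2^34 = 17179869184
P = 2333606220/17179869184 = 583401555/4294967296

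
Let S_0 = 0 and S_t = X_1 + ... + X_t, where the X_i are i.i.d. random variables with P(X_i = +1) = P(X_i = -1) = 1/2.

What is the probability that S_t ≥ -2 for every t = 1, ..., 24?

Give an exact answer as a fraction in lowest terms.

Let f(t,s) = #length-t paths at position s with S_1..S_t all ≥ -2.
f(t,s) = f(t-1,s-1) + f(t-1,s+1) for s ≥ -2; f(t,s) = 0 for s < -2.
t=0: f(0,0)=1
t=1: f(1,-1)=1 f(1,1)=1
t=2: f(2,-2)=1 f(2,0)=2 f(2,2)=1
t=3: f(3,-1)=3 f(3,1)=3 f(3,3)=1
t=4: f(4,-2)=3 f(4,0)=6 f(4,2)=4 f(4,4)=1
t=5: f(5,-1)=9 f(5,1)=10 f(5,3)=5 f(5,5)=1
t=6: f(6,-2)=9 f(6,0)=19 f(6,2)=15 f(6,4)=6 f(6,6)=1
t=7: f(7,-1)=28 f(7,1)=34 f(7,3)=21 f(7,5)=7 f(7,7)=1
t=8: f(8,-2)=28 f(8,0)=62 f(8,2)=55 f(8,4)=28 f(8,6)=8 f(8,8)=1
t=9: f(9,-1)=90 f(9,1)=117 f(9,3)=83 f(9,5)=36 f(9,7)=9 f(9,9)=1
t=10: f(10,-2)=90 f(10,0)=207 f(10,2)=200 f(10,4)=119 f(10,6)=45 f(10,8)=10 f(10,10)=1
t=11: f(11,-1)=297 f(11,1)=407 f(11,3)=319 f(11,5)=164 f(11,7)=55 f(11,9)=11 f(11,11)=1
t=12: f(12,-2)=297 f(12,0)=704 f(12,2)=726 f(12,4)=483 f(12,6)=219 f(12,8)=66 f(12,10)=12 f(12,12)=1
t=13: f(13,-1)=1001 f(13,1)=1430 f(13,3)=1209 f(13,5)=702 f(13,7)=285 f(13,9)=78 f(13,11)=13 f(13,13)=1
t=14: f(14,-2)=1001 f(14,0)=2431 f(14,2)=2639 f(14,4)=1911 f(14,6)=987 f(14,8)=363 f(14,10)=91 f(14,12)=14 f(14,14)=1
t=15: f(15,-1)=3432 f(15,1)=5070 f(15,3)=4550 f(15,5)=2898 f(15,7)=1350 f(15,9)=454 f(15,11)=105 f(15,13)=15 f(15,15)=1
t=16: f(16,-2)=3432 f(16,0)=8502 f(16,2)=9620 f(16,4)=7448 f(16,6)=4248 f(16,8)=1804 f(16,10)=559 f(16,12)=120 f(16,14)=16 f(16,16)=1
t=17: f(17,-1)=11934 f(17,1)=18122 f(17,3)=17068 f(17,5)=11696 f(17,7)=6052 f(17,9)=2363 f(17,11)=679 f(17,13)=136 f(17,15)=17 f(17,17)=1
t=18: f(18,-2)=11934 f(18,0)=30056 f(18,2)=35190 f(18,4)=28764 f(18,6)=17748 f(18,8)=8415 f(18,10)=3042 f(18,12)=815 f(18,14)=153 f(18,16)=18 f(18,18)=1
t=19: f(19,-1)=41990 f(19,1)=65246 f(19,3)=63954 f(19,5)=46512 f(19,7)=26163 f(19,9)=11457 f(19,11)=3857 f(19,13)=968 f(19,15)=171 f(19,17)=19 f(19,19)=1
t=20: f(20,-2)=41990 f(20,0)=107236 f(20,2)=129200 f(20,4)=110466 f(20,6)=72675 f(20,8)=37620 f(20,10)=15314 f(20,12)=4825 f(20,14)=1139 f(20,16)=190 f(20,18)=20 f(20,20)=1
t=21: f(21,-1)=149226 f(21,1)=236436 f(21,3)=239666 f(21,5)=183141 f(21,7)=110295 f(21,9)=52934 f(21,11)=20139 f(21,13)=5964 f(21,15)=1329 f(21,17)=210 f(21,19)=21 f(21,21)=1
t=22: f(22,-2)=149226 f(22,0)=385662 f(22,2)=476102 f(22,4)=422807 f(22,6)=293436 f(22,8)=163229 f(22,10)=73073 f(22,12)=26103 f(22,14)=7293 f(22,16)=1539 f(22,18)=231 f(22,20)=22 f(22,22)=1
t=23: f(23,-1)=534888 f(23,1)=861764 f(23,3)=898909 f(23,5)=716243 f(23,7)=456665 f(23,9)=236302 f(23,11)=99176 f(23,13)=33396 f(23,15)=8832 f(23,17)=1770 f(23,19)=253 f(23,21)=23 f(23,23)=1
t=24: f(24,-2)=534888 f(24,0)=1396652 f(24,2)=1760673 f(24,4)=1615152 f(24,6)=1172908 f(24,8)=692967 f(24,10)=335478 f(24,12)=132572 f(24,14)=42228 f(24,16)=10602 f(24,18)=2023 f(24,20)=276 f(24,22)=24 f(24,24)=1
Σ_s f(24,s) = 7696444
P = 7696444/16777216 = 1924111/4194304

Answer: 1924111/4194304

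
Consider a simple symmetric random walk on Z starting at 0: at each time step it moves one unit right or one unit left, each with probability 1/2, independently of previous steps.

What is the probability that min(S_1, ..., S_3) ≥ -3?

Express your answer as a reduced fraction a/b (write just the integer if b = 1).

Answer: 1

Derivation:
Let f(t,s) = #length-t paths at position s with S_1..S_t all ≥ -3.
f(t,s) = f(t-1,s-1) + f(t-1,s+1) for s ≥ -3; f(t,s) = 0 for s < -3.
t=0: f(0,0)=1
t=1: f(1,-1)=1 f(1,1)=1
t=2: f(2,-2)=1 f(2,0)=2 f(2,2)=1
t=3: f(3,-3)=1 f(3,-1)=3 f(3,1)=3 f(3,3)=1
Σ_s f(3,s) = 8
P = 8/8 = 1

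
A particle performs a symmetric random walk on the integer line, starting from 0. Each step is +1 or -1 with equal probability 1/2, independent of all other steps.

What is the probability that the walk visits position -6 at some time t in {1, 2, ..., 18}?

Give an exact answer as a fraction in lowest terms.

Count via complement. Let g(t,s) = #length-t paths at position s with S_1..S_t all ≠ -6.
g(t,s) = g(t-1,s-1) + g(t-1,s+1) for s ≠ -6; g(t,-6) = 0.
t=0: g(0,0)=1
t=1: g(1,-1)=1 g(1,1)=1
t=2: g(2,-2)=1 g(2,0)=2 g(2,2)=1
t=3: g(3,-3)=1 g(3,-1)=3 g(3,1)=3 g(3,3)=1
t=4: g(4,-4)=1 g(4,-2)=4 g(4,0)=6 g(4,2)=4 g(4,4)=1
t=5: g(5,-5)=1 g(5,-3)=5 g(5,-1)=10 g(5,1)=10 g(5,3)=5 g(5,5)=1
t=6: g(6,-4)=6 g(6,-2)=15 g(6,0)=20 g(6,2)=15 g(6,4)=6 g(6,6)=1
t=7: g(7,-5)=6 g(7,-3)=21 g(7,-1)=35 g(7,1)=35 g(7,3)=21 g(7,5)=7 g(7,7)=1
t=8: g(8,-4)=27 g(8,-2)=56 g(8,0)=70 g(8,2)=56 g(8,4)=28 g(8,6)=8 g(8,8)=1
t=9: g(9,-5)=27 g(9,-3)=83 g(9,-1)=126 g(9,1)=126 g(9,3)=84 g(9,5)=36 g(9,7)=9 g(9,9)=1
t=10: g(10,-4)=110 g(10,-2)=209 g(10,0)=252 g(10,2)=210 g(10,4)=120 g(10,6)=45 g(10,8)=10 g(10,10)=1
t=11: g(11,-5)=110 g(11,-3)=319 g(11,-1)=461 g(11,1)=462 g(11,3)=330 g(11,5)=165 g(11,7)=55 g(11,9)=11 g(11,11)=1
t=12: g(12,-4)=429 g(12,-2)=780 g(12,0)=923 g(12,2)=792 g(12,4)=495 g(12,6)=220 g(12,8)=66 g(12,10)=12 g(12,12)=1
t=13: g(13,-5)=429 g(13,-3)=1209 g(13,-1)=1703 g(13,1)=1715 g(13,3)=1287 g(13,5)=715 g(13,7)=286 g(13,9)=78 g(13,11)=13 g(13,13)=1
t=14: g(14,-4)=1638 g(14,-2)=2912 g(14,0)=3418 g(14,2)=3002 g(14,4)=2002 g(14,6)=1001 g(14,8)=364 g(14,10)=91 g(14,12)=14 g(14,14)=1
t=15: g(15,-5)=1638 g(15,-3)=4550 g(15,-1)=6330 g(15,1)=6420 g(15,3)=5004 g(15,5)=3003 g(15,7)=1365 g(15,9)=455 g(15,11)=105 g(15,13)=15 g(15,15)=1
t=16: g(16,-4)=6188 g(16,-2)=10880 g(16,0)=12750 g(16,2)=11424 g(16,4)=8007 g(16,6)=4368 g(16,8)=1820 g(16,10)=560 g(16,12)=120 g(16,14)=16 g(16,16)=1
t=17: g(17,-5)=6188 g(17,-3)=17068 g(17,-1)=23630 g(17,1)=24174 g(17,3)=19431 g(17,5)=12375 g(17,7)=6188 g(17,9)=2380 g(17,11)=680 g(17,13)=136 g(17,15)=17 g(17,17)=1
t=18: g(18,-4)=23256 g(18,-2)=40698 g(18,0)=47804 g(18,2)=43605 g(18,4)=31806 g(18,6)=18563 g(18,8)=8568 g(18,10)=3060 g(18,12)=816 g(18,14)=153 g(18,16)=18 g(18,18)=1
Paths never hitting -6: Σ_s g(18,s) = 218348
Paths hitting -6: 2^18 - 218348 = 43796
P = 43796/262144 = 10949/65536

Answer: 10949/65536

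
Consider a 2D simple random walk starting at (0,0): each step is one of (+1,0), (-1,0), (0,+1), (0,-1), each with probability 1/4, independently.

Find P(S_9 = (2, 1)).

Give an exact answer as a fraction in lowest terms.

Let h be the number of horizontal steps (so 9-h are vertical). To end at (2,1) need (h+2)/2 right-steps and ((9-h)+1)/2 up-steps.
Sum over h with 2 ≤ h ≤ 8, h ≡ 0 (mod 2), 9-h ≡ 1 (mod 2):
h=2: C(9,2)·C(2,2)·C(7,4) = 36·1·35 = 1260
h=4: C(9,4)·C(4,3)·C(5,3) = 126·4·10 = 5040
h=6: C(9,6)·C(6,4)·C(3,2) = 84·15·3 = 3780
h=8: C(9,8)·C(8,5)·C(1,1) = 9·56·1 = 504
Total favorable: 10584
Total paths: 4^9 = 262144
P = 10584/262144 = 1323/32768

Answer: 1323/32768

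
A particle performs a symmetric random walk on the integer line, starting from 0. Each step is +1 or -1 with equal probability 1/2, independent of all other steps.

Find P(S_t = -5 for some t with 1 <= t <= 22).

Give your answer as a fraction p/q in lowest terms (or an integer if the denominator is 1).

Count via complement. Let g(t,s) = #length-t paths at position s with S_1..S_t all ≠ -5.
g(t,s) = g(t-1,s-1) + g(t-1,s+1) for s ≠ -5; g(t,-5) = 0.
t=0: g(0,0)=1
t=1: g(1,-1)=1 g(1,1)=1
t=2: g(2,-2)=1 g(2,0)=2 g(2,2)=1
t=3: g(3,-3)=1 g(3,-1)=3 g(3,1)=3 g(3,3)=1
t=4: g(4,-4)=1 g(4,-2)=4 g(4,0)=6 g(4,2)=4 g(4,4)=1
t=5: g(5,-3)=5 g(5,-1)=10 g(5,1)=10 g(5,3)=5 g(5,5)=1
t=6: g(6,-4)=5 g(6,-2)=15 g(6,0)=20 g(6,2)=15 g(6,4)=6 g(6,6)=1
t=7: g(7,-3)=20 g(7,-1)=35 g(7,1)=35 g(7,3)=21 g(7,5)=7 g(7,7)=1
t=8: g(8,-4)=20 g(8,-2)=55 g(8,0)=70 g(8,2)=56 g(8,4)=28 g(8,6)=8 g(8,8)=1
t=9: g(9,-3)=75 g(9,-1)=125 g(9,1)=126 g(9,3)=84 g(9,5)=36 g(9,7)=9 g(9,9)=1
t=10: g(10,-4)=75 g(10,-2)=200 g(10,0)=251 g(10,2)=210 g(10,4)=120 g(10,6)=45 g(10,8)=10 g(10,10)=1
t=11: g(11,-3)=275 g(11,-1)=451 g(11,1)=461 g(11,3)=330 g(11,5)=165 g(11,7)=55 g(11,9)=11 g(11,11)=1
t=12: g(12,-4)=275 g(12,-2)=726 g(12,0)=912 g(12,2)=791 g(12,4)=495 g(12,6)=220 g(12,8)=66 g(12,10)=12 g(12,12)=1
t=13: g(13,-3)=1001 g(13,-1)=1638 g(13,1)=1703 g(13,3)=1286 g(13,5)=715 g(13,7)=286 g(13,9)=78 g(13,11)=13 g(13,13)=1
t=14: g(14,-4)=1001 g(14,-2)=2639 g(14,0)=3341 g(14,2)=2989 g(14,4)=2001 g(14,6)=1001 g(14,8)=364 g(14,10)=91 g(14,12)=14 g(14,14)=1
t=15: g(15,-3)=3640 g(15,-1)=5980 g(15,1)=6330 g(15,3)=4990 g(15,5)=3002 g(15,7)=1365 g(15,9)=455 g(15,11)=105 g(15,13)=15 g(15,15)=1
t=16: g(16,-4)=3640 g(16,-2)=9620 g(16,0)=12310 g(16,2)=11320 g(16,4)=7992 g(16,6)=4367 g(16,8)=1820 g(16,10)=560 g(16,12)=120 g(16,14)=16 g(16,16)=1
t=17: g(17,-3)=13260 g(17,-1)=21930 g(17,1)=23630 g(17,3)=19312 g(17,5)=12359 g(17,7)=6187 g(17,9)=2380 g(17,11)=680 g(17,13)=136 g(17,15)=17 g(17,17)=1
t=18: g(18,-4)=13260 g(18,-2)=35190 g(18,0)=45560 g(18,2)=42942 g(18,4)=31671 g(18,6)=18546 g(18,8)=8567 g(18,10)=3060 g(18,12)=816 g(18,14)=153 g(18,16)=18 g(18,18)=1
t=19: g(19,-3)=48450 g(19,-1)=80750 g(19,1)=88502 g(19,3)=74613 g(19,5)=50217 g(19,7)=27113 g(19,9)=11627 g(19,11)=3876 g(19,13)=969 g(19,15)=171 g(19,17)=19 g(19,19)=1
t=20: g(20,-4)=48450 g(20,-2)=129200 g(20,0)=169252 g(20,2)=163115 g(20,4)=124830 g(20,6)=77330 g(20,8)=38740 g(20,10)=15503 g(20,12)=4845 g(20,14)=1140 g(20,16)=190 g(20,18)=20 g(20,20)=1
t=21: g(21,-3)=177650 g(21,-1)=298452 g(21,1)=332367 g(21,3)=287945 g(21,5)=202160 g(21,7)=116070 g(21,9)=54243 g(21,11)=20348 g(21,13)=5985 g(21,15)=1330 g(21,17)=210 g(21,19)=21 g(21,21)=1
t=22: g(22,-4)=177650 g(22,-2)=476102 g(22,0)=630819 g(22,2)=620312 g(22,4)=490105 g(22,6)=318230 g(22,8)=170313 g(22,10)=74591 g(22,12)=26333 g(22,14)=7315 g(22,16)=1540 g(22,18)=231 g(22,20)=22 g(22,22)=1
Paths never hitting -5: Σ_s g(22,s) = 2993564
Paths hitting -5: 2^22 - 2993564 = 1200740
P = 1200740/4194304 = 300185/1048576

Answer: 300185/1048576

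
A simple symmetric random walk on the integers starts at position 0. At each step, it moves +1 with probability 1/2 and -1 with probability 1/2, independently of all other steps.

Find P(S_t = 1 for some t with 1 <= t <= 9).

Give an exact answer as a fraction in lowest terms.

Answer: 193/256

Derivation:
Count via complement. Let g(t,s) = #length-t paths at position s with S_1..S_t all ≠ 1.
g(t,s) = g(t-1,s-1) + g(t-1,s+1) for s ≠ 1; g(t,1) = 0.
t=0: g(0,0)=1
t=1: g(1,-1)=1
t=2: g(2,-2)=1 g(2,0)=1
t=3: g(3,-3)=1 g(3,-1)=2
t=4: g(4,-4)=1 g(4,-2)=3 g(4,0)=2
t=5: g(5,-5)=1 g(5,-3)=4 g(5,-1)=5
t=6: g(6,-6)=1 g(6,-4)=5 g(6,-2)=9 g(6,0)=5
t=7: g(7,-7)=1 g(7,-5)=6 g(7,-3)=14 g(7,-1)=14
t=8: g(8,-8)=1 g(8,-6)=7 g(8,-4)=20 g(8,-2)=28 g(8,0)=14
t=9: g(9,-9)=1 g(9,-7)=8 g(9,-5)=27 g(9,-3)=48 g(9,-1)=42
Paths never hitting 1: Σ_s g(9,s) = 126
Paths hitting 1: 2^9 - 126 = 386
P = 386/512 = 193/256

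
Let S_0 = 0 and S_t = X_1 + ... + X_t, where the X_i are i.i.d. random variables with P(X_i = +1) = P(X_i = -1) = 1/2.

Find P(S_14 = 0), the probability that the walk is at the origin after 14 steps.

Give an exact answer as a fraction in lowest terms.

To return to 0 after 14 steps: need exactly 7 steps of +1 and 7 of -1.
Favorable paths: C(14,7) = 3432
Total paths: 2^14 = 16384
P = 3432/16384 = 429/2048

Answer: 429/2048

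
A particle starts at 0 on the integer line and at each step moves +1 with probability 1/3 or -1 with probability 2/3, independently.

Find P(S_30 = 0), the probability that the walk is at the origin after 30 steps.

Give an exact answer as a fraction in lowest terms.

Answer: 564765655040/22876792454961

Derivation:
To be at 0 after 30 steps: need exactly 15 steps of +1 and 15 of -1.
Number of such sequences: C(30,15) = 155117520
Each has probability (1/3)^15 · (2/3)^15 = 32768/205891132094649
P = 155117520 · 32768/205891132094649 = 564765655040/22876792454961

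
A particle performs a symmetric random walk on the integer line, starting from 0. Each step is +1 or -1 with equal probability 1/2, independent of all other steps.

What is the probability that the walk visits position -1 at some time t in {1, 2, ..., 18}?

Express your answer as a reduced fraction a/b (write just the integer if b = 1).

Count via complement. Let g(t,s) = #length-t paths at position s with S_1..S_t all ≠ -1.
g(t,s) = g(t-1,s-1) + g(t-1,s+1) for s ≠ -1; g(t,-1) = 0.
t=0: g(0,0)=1
t=1: g(1,1)=1
t=2: g(2,0)=1 g(2,2)=1
t=3: g(3,1)=2 g(3,3)=1
t=4: g(4,0)=2 g(4,2)=3 g(4,4)=1
t=5: g(5,1)=5 g(5,3)=4 g(5,5)=1
t=6: g(6,0)=5 g(6,2)=9 g(6,4)=5 g(6,6)=1
t=7: g(7,1)=14 g(7,3)=14 g(7,5)=6 g(7,7)=1
t=8: g(8,0)=14 g(8,2)=28 g(8,4)=20 g(8,6)=7 g(8,8)=1
t=9: g(9,1)=42 g(9,3)=48 g(9,5)=27 g(9,7)=8 g(9,9)=1
t=10: g(10,0)=42 g(10,2)=90 g(10,4)=75 g(10,6)=35 g(10,8)=9 g(10,10)=1
t=11: g(11,1)=132 g(11,3)=165 g(11,5)=110 g(11,7)=44 g(11,9)=10 g(11,11)=1
t=12: g(12,0)=132 g(12,2)=297 g(12,4)=275 g(12,6)=154 g(12,8)=54 g(12,10)=11 g(12,12)=1
t=13: g(13,1)=429 g(13,3)=572 g(13,5)=429 g(13,7)=208 g(13,9)=65 g(13,11)=12 g(13,13)=1
t=14: g(14,0)=429 g(14,2)=1001 g(14,4)=1001 g(14,6)=637 g(14,8)=273 g(14,10)=77 g(14,12)=13 g(14,14)=1
t=15: g(15,1)=1430 g(15,3)=2002 g(15,5)=1638 g(15,7)=910 g(15,9)=350 g(15,11)=90 g(15,13)=14 g(15,15)=1
t=16: g(16,0)=1430 g(16,2)=3432 g(16,4)=3640 g(16,6)=2548 g(16,8)=1260 g(16,10)=440 g(16,12)=104 g(16,14)=15 g(16,16)=1
t=17: g(17,1)=4862 g(17,3)=7072 g(17,5)=6188 g(17,7)=3808 g(17,9)=1700 g(17,11)=544 g(17,13)=119 g(17,15)=16 g(17,17)=1
t=18: g(18,0)=4862 g(18,2)=11934 g(18,4)=13260 g(18,6)=9996 g(18,8)=5508 g(18,10)=2244 g(18,12)=663 g(18,14)=135 g(18,16)=17 g(18,18)=1
Paths never hitting -1: Σ_s g(18,s) = 48620
Paths hitting -1: 2^18 - 48620 = 213524
P = 213524/262144 = 53381/65536

Answer: 53381/65536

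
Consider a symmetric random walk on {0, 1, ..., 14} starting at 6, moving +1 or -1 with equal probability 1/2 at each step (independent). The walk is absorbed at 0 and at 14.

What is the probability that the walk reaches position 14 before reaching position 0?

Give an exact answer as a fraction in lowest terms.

Symmetric walk (p = 1/2): the harmonic-function argument gives P(hit 14 before 0 | start at 6) = a/N.
P = 6/14 = 3/7

Answer: 3/7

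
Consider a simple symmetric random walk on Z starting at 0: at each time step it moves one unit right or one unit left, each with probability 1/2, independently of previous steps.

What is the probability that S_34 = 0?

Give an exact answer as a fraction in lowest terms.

To return to 0 after 34 steps: need exactly 17 steps of +1 and 17 of -1.
Favorable paths: C(34,17) = 2333606220
Total paths: 2^34 = 17179869184
P = 2333606220/17179869184 = 583401555/4294967296

Answer: 583401555/4294967296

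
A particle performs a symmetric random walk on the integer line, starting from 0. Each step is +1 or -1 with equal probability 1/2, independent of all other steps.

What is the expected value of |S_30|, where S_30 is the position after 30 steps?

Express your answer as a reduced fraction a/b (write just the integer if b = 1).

S_30 takes values m ≡ 0 (mod 2) with |m| ≤ 30; P(S_30=m) = C(30,(30+m)/2)/2^30.
Total paths: 2^30 = 1073741824
Distribution: P(S=-30)=1/1073741824, P(S=-28)=30/1073741824, P(S=-26)=435/1073741824, P(S=-24)=4060/1073741824, P(S=-22)=27405/1073741824, P(S=-20)=142506/1073741824, P(S=-18)=593775/1073741824, P(S=-16)=2035800/1073741824, P(S=-14)=5852925/1073741824, P(S=-12)=14307150/1073741824, P(S=-10)=30045015/1073741824, P(S=-8)=54627300/1073741824, P(S=-6)=86493225/1073741824, P(S=-4)=119759850/1073741824, P(S=-2)=145422675/1073741824, P(S=0)=155117520/1073741824, P(S=2)=145422675/1073741824, P(S=4)=119759850/1073741824, P(S=6)=86493225/1073741824, P(S=8)=54627300/1073741824, P(S=10)=30045015/1073741824, P(S=12)=14307150/1073741824, P(S=14)=5852925/1073741824, P(S=16)=2035800/1073741824, P(S=18)=593775/1073741824, P(S=20)=142506/1073741824, P(S=22)=27405/1073741824, P(S=24)=4060/1073741824, P(S=26)=435/1073741824, P(S=28)=30/1073741824, P(S=30)=1/1073741824
E[|S_30|] = Σ_m |m|·P(S_30=m) = 4653525600/1073741824 = 145422675/33554432

Answer: 145422675/33554432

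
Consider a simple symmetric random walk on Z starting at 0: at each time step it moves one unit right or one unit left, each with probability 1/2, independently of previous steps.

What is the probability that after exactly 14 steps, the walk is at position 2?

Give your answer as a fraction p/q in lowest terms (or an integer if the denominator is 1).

Answer: 3003/16384

Derivation:
To reach position 2 after 14 steps: need 8 steps of +1 and 6 of -1.
Favorable paths: C(14,8) = 3003
Total paths: 2^14 = 16384
P = 3003/16384 = 3003/16384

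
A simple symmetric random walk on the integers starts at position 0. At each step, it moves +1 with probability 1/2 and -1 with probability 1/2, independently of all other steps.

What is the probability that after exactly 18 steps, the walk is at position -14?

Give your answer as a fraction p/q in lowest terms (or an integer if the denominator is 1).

To reach position -14 after 18 steps: need 2 steps of +1 and 16 of -1.
Favorable paths: C(18,2) = 153
Total paths: 2^18 = 262144
P = 153/262144 = 153/262144

Answer: 153/262144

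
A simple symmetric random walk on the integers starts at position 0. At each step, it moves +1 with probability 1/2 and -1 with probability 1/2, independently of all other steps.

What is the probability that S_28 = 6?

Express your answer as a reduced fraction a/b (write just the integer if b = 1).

To reach position 6 after 28 steps: need 17 steps of +1 and 11 of -1.
Favorable paths: C(28,17) = 21474180
Total paths: 2^28 = 268435456
P = 21474180/268435456 = 5368545/67108864

Answer: 5368545/67108864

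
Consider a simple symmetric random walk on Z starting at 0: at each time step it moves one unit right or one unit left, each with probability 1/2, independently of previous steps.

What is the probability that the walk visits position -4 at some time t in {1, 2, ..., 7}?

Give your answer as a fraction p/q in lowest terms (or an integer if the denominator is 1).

Answer: 1/8

Derivation:
Count via complement. Let g(t,s) = #length-t paths at position s with S_1..S_t all ≠ -4.
g(t,s) = g(t-1,s-1) + g(t-1,s+1) for s ≠ -4; g(t,-4) = 0.
t=0: g(0,0)=1
t=1: g(1,-1)=1 g(1,1)=1
t=2: g(2,-2)=1 g(2,0)=2 g(2,2)=1
t=3: g(3,-3)=1 g(3,-1)=3 g(3,1)=3 g(3,3)=1
t=4: g(4,-2)=4 g(4,0)=6 g(4,2)=4 g(4,4)=1
t=5: g(5,-3)=4 g(5,-1)=10 g(5,1)=10 g(5,3)=5 g(5,5)=1
t=6: g(6,-2)=14 g(6,0)=20 g(6,2)=15 g(6,4)=6 g(6,6)=1
t=7: g(7,-3)=14 g(7,-1)=34 g(7,1)=35 g(7,3)=21 g(7,5)=7 g(7,7)=1
Paths never hitting -4: Σ_s g(7,s) = 112
Paths hitting -4: 2^7 - 112 = 16
P = 16/128 = 1/8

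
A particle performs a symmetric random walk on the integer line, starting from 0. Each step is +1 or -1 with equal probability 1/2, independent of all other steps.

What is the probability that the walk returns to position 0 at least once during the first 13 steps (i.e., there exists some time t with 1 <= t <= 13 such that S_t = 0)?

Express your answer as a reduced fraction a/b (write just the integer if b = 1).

Answer: 793/1024

Derivation:
Count via complement. Let g(t,s) = #length-t paths at position s with S_1..S_t all ≠ 0.
g(t,s) = g(t-1,s-1) + g(t-1,s+1) for s ≠ 0; g(t,0) = 0.
t=0: g(0,0)=1
t=1: g(1,-1)=1 g(1,1)=1
t=2: g(2,-2)=1 g(2,2)=1
t=3: g(3,-3)=1 g(3,-1)=1 g(3,1)=1 g(3,3)=1
t=4: g(4,-4)=1 g(4,-2)=2 g(4,2)=2 g(4,4)=1
t=5: g(5,-5)=1 g(5,-3)=3 g(5,-1)=2 g(5,1)=2 g(5,3)=3 g(5,5)=1
t=6: g(6,-6)=1 g(6,-4)=4 g(6,-2)=5 g(6,2)=5 g(6,4)=4 g(6,6)=1
t=7: g(7,-7)=1 g(7,-5)=5 g(7,-3)=9 g(7,-1)=5 g(7,1)=5 g(7,3)=9 g(7,5)=5 g(7,7)=1
t=8: g(8,-8)=1 g(8,-6)=6 g(8,-4)=14 g(8,-2)=14 g(8,2)=14 g(8,4)=14 g(8,6)=6 g(8,8)=1
t=9: g(9,-9)=1 g(9,-7)=7 g(9,-5)=20 g(9,-3)=28 g(9,-1)=14 g(9,1)=14 g(9,3)=28 g(9,5)=20 g(9,7)=7 g(9,9)=1
t=10: g(10,-10)=1 g(10,-8)=8 g(10,-6)=27 g(10,-4)=48 g(10,-2)=42 g(10,2)=42 g(10,4)=48 g(10,6)=27 g(10,8)=8 g(10,10)=1
t=11: g(11,-11)=1 g(11,-9)=9 g(11,-7)=35 g(11,-5)=75 g(11,-3)=90 g(11,-1)=42 g(11,1)=42 g(11,3)=90 g(11,5)=75 g(11,7)=35 g(11,9)=9 g(11,11)=1
t=12: g(12,-12)=1 g(12,-10)=10 g(12,-8)=44 g(12,-6)=110 g(12,-4)=165 g(12,-2)=132 g(12,2)=132 g(12,4)=165 g(12,6)=110 g(12,8)=44 g(12,10)=10 g(12,12)=1
t=13: g(13,-13)=1 g(13,-11)=11 g(13,-9)=54 g(13,-7)=154 g(13,-5)=275 g(13,-3)=297 g(13,-1)=132 g(13,1)=132 g(13,3)=297 g(13,5)=275 g(13,7)=154 g(13,9)=54 g(13,11)=11 g(13,13)=1
Paths never hitting 0: Σ_s g(13,s) = 1848
Paths hitting 0: 2^13 - 1848 = 6344
P = 6344/8192 = 793/1024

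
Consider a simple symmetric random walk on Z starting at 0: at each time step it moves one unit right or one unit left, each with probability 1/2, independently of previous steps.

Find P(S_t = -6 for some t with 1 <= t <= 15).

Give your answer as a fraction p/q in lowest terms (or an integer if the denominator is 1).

Answer: 1941/16384

Derivation:
Count via complement. Let g(t,s) = #length-t paths at position s with S_1..S_t all ≠ -6.
g(t,s) = g(t-1,s-1) + g(t-1,s+1) for s ≠ -6; g(t,-6) = 0.
t=0: g(0,0)=1
t=1: g(1,-1)=1 g(1,1)=1
t=2: g(2,-2)=1 g(2,0)=2 g(2,2)=1
t=3: g(3,-3)=1 g(3,-1)=3 g(3,1)=3 g(3,3)=1
t=4: g(4,-4)=1 g(4,-2)=4 g(4,0)=6 g(4,2)=4 g(4,4)=1
t=5: g(5,-5)=1 g(5,-3)=5 g(5,-1)=10 g(5,1)=10 g(5,3)=5 g(5,5)=1
t=6: g(6,-4)=6 g(6,-2)=15 g(6,0)=20 g(6,2)=15 g(6,4)=6 g(6,6)=1
t=7: g(7,-5)=6 g(7,-3)=21 g(7,-1)=35 g(7,1)=35 g(7,3)=21 g(7,5)=7 g(7,7)=1
t=8: g(8,-4)=27 g(8,-2)=56 g(8,0)=70 g(8,2)=56 g(8,4)=28 g(8,6)=8 g(8,8)=1
t=9: g(9,-5)=27 g(9,-3)=83 g(9,-1)=126 g(9,1)=126 g(9,3)=84 g(9,5)=36 g(9,7)=9 g(9,9)=1
t=10: g(10,-4)=110 g(10,-2)=209 g(10,0)=252 g(10,2)=210 g(10,4)=120 g(10,6)=45 g(10,8)=10 g(10,10)=1
t=11: g(11,-5)=110 g(11,-3)=319 g(11,-1)=461 g(11,1)=462 g(11,3)=330 g(11,5)=165 g(11,7)=55 g(11,9)=11 g(11,11)=1
t=12: g(12,-4)=429 g(12,-2)=780 g(12,0)=923 g(12,2)=792 g(12,4)=495 g(12,6)=220 g(12,8)=66 g(12,10)=12 g(12,12)=1
t=13: g(13,-5)=429 g(13,-3)=1209 g(13,-1)=1703 g(13,1)=1715 g(13,3)=1287 g(13,5)=715 g(13,7)=286 g(13,9)=78 g(13,11)=13 g(13,13)=1
t=14: g(14,-4)=1638 g(14,-2)=2912 g(14,0)=3418 g(14,2)=3002 g(14,4)=2002 g(14,6)=1001 g(14,8)=364 g(14,10)=91 g(14,12)=14 g(14,14)=1
t=15: g(15,-5)=1638 g(15,-3)=4550 g(15,-1)=6330 g(15,1)=6420 g(15,3)=5004 g(15,5)=3003 g(15,7)=1365 g(15,9)=455 g(15,11)=105 g(15,13)=15 g(15,15)=1
Paths never hitting -6: Σ_s g(15,s) = 28886
Paths hitting -6: 2^15 - 28886 = 3882
P = 3882/32768 = 1941/16384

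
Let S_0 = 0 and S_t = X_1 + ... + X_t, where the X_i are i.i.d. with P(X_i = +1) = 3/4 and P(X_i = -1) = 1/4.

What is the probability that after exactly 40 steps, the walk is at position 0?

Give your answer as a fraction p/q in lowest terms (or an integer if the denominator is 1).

To be at 0 after 40 steps: need exactly 20 steps of +1 and 20 of -1.
Number of such sequences: C(40,20) = 137846528820
Each has probability (3/4)^20 · (1/4)^20 = 3486784401/1208925819614629174706176
P = 137846528820 · 3486784401/1208925819614629174706176 = 120160281605393234205/302231454903657293676544

Answer: 120160281605393234205/302231454903657293676544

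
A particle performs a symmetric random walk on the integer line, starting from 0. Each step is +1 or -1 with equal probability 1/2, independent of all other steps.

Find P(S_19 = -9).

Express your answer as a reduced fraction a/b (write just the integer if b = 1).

To reach position -9 after 19 steps: need 5 steps of +1 and 14 of -1.
Favorable paths: C(19,5) = 11628
Total paths: 2^19 = 524288
P = 11628/524288 = 2907/131072

Answer: 2907/131072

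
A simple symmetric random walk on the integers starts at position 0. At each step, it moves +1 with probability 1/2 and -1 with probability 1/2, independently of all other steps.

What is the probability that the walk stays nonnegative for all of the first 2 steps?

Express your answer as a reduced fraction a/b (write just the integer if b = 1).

Let f(t,s) = #length-t paths at position s with S_1..S_t all ≥ 0.
f(t,s) = f(t-1,s-1) + f(t-1,s+1) for s ≥ 0; f(t,s) = 0 for s < 0.
t=0: f(0,0)=1
t=1: f(1,1)=1
t=2: f(2,0)=1 f(2,2)=1
Σ_s f(2,s) = 2
P = 2/4 = 1/2

Answer: 1/2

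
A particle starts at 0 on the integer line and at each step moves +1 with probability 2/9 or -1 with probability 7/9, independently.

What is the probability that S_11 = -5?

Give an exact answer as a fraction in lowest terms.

To reach position -5 after 11 steps: need 3 steps of +1 and 8 steps of -1.
Number of such sequences: C(11,3) = 165
Each has probability (2/9)^3 · (7/9)^8 = 46118408/31381059609
P = 165 · 46118408/31381059609 = 2536512440/10460353203

Answer: 2536512440/10460353203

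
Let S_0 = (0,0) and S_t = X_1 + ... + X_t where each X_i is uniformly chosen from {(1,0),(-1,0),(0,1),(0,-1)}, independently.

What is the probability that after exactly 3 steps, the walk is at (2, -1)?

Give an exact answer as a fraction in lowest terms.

Let h be the number of horizontal steps (so 3-h are vertical). To end at (2,-1) need (h+2)/2 right-steps and ((3-h)-1)/2 up-steps.
Sum over h with 2 ≤ h ≤ 2, h ≡ 0 (mod 2), 3-h ≡ 1 (mod 2):
h=2: C(3,2)·C(2,2)·C(1,0) = 3·1·1 = 3
Total favorable: 3
Total paths: 4^3 = 64
P = 3/64 = 3/64

Answer: 3/64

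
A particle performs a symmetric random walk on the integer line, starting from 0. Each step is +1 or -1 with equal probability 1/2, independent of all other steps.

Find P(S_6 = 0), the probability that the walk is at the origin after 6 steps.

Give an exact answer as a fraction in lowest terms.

Answer: 5/16

Derivation:
To return to 0 after 6 steps: need exactly 3 steps of +1 and 3 of -1.
Favorable paths: C(6,3) = 20
Total paths: 2^6 = 64
P = 20/64 = 5/16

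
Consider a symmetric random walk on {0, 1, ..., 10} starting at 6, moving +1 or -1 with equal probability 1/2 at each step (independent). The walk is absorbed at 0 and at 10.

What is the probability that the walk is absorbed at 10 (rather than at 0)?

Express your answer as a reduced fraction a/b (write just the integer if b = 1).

Answer: 3/5

Derivation:
Symmetric walk (p = 1/2): the harmonic-function argument gives P(hit 10 before 0 | start at 6) = a/N.
P = 6/10 = 3/5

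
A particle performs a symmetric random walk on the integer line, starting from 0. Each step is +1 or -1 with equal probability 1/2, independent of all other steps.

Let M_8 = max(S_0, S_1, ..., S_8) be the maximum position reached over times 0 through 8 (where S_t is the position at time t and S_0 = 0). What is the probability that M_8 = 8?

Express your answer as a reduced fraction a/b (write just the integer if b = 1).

Answer: 1/256

Derivation:
Let M_8 = max(S_0,...,S_8). Use the reflection principle: for j ≥ 1, #{paths with M_8 ≥ j} = #{S_8 ≥ j} + #{S_8 ≥ j+1}.
By reflection, #{M_8 ≥ 8} = #{S_8 ≥ 8} + #{S_8 ≥ 9} = 1 + 0 = 1.
#{M_8 ≥ 9} = #{S_8 ≥ 9} + #{S_8 ≥ 10} = 0 + 0 = 0.
#{M_8 = 8} = 1 - 0 = 1.
P(M_8 = 8) = 1/256 = 1/256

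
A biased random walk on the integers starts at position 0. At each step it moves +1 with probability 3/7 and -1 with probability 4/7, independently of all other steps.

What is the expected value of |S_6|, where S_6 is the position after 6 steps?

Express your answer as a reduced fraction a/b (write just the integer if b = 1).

Answer: 234006/117649

Derivation:
S_6 takes values m ≡ 0 (mod 2) with |m| ≤ 6; P(S_6=m) = C(6,(6+m)/2) · (3/7)^((6+m)/2) · (4/7)^((6-m)/2).
Distribution: P(S=-6)=4096/117649, P(S=-4)=18432/117649, P(S=-2)=34560/117649, P(S=0)=34560/117649, P(S=2)=19440/117649, P(S=4)=5832/117649, P(S=6)=729/117649
E[|S_6|] = Σ_m |m|·P(S_6=m) = 234006/117649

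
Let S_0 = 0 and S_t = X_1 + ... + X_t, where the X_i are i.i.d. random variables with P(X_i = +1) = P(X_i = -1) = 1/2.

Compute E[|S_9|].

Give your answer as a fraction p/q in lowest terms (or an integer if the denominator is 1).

S_9 takes values m ≡ 1 (mod 2) with |m| ≤ 9; P(S_9=m) = C(9,(9+m)/2)/2^9.
Total paths: 2^9 = 512
Distribution: P(S=-9)=1/512, P(S=-7)=9/512, P(S=-5)=36/512, P(S=-3)=84/512, P(S=-1)=126/512, P(S=1)=126/512, P(S=3)=84/512, P(S=5)=36/512, P(S=7)=9/512, P(S=9)=1/512
E[|S_9|] = Σ_m |m|·P(S_9=m) = 1260/512 = 315/128

Answer: 315/128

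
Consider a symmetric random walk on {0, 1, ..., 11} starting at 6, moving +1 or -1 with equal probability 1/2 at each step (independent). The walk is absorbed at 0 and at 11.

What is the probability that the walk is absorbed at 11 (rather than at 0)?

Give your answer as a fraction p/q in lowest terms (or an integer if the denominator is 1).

Answer: 6/11

Derivation:
Symmetric walk (p = 1/2): the harmonic-function argument gives P(hit 11 before 0 | start at 6) = a/N.
P = 6/11 = 6/11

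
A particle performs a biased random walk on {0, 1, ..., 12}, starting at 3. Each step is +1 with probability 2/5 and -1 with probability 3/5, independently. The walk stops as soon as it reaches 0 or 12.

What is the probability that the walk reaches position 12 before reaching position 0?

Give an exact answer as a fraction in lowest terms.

Answer: 512/27755

Derivation:
Biased walk: p = 2/5, q = 3/5, r = q/p = 3/2
Gambler's ruin: P(hit 12 before 0 | start at 3) = (1 - r^a)/(1 - r^N)
r^3 = 27/8; r^12 = 531441/4096
P = (1 - 27/8) / (1 - 531441/4096) = -19/8 / -527345/4096 = 512/27755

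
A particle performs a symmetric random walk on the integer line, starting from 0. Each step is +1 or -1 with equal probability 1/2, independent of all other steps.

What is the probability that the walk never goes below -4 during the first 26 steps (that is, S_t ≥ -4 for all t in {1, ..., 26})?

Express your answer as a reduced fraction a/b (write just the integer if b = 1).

Let f(t,s) = #length-t paths at position s with S_1..S_t all ≥ -4.
f(t,s) = f(t-1,s-1) + f(t-1,s+1) for s ≥ -4; f(t,s) = 0 for s < -4.
t=0: f(0,0)=1
t=1: f(1,-1)=1 f(1,1)=1
t=2: f(2,-2)=1 f(2,0)=2 f(2,2)=1
t=3: f(3,-3)=1 f(3,-1)=3 f(3,1)=3 f(3,3)=1
t=4: f(4,-4)=1 f(4,-2)=4 f(4,0)=6 f(4,2)=4 f(4,4)=1
t=5: f(5,-3)=5 f(5,-1)=10 f(5,1)=10 f(5,3)=5 f(5,5)=1
t=6: f(6,-4)=5 f(6,-2)=15 f(6,0)=20 f(6,2)=15 f(6,4)=6 f(6,6)=1
t=7: f(7,-3)=20 f(7,-1)=35 f(7,1)=35 f(7,3)=21 f(7,5)=7 f(7,7)=1
t=8: f(8,-4)=20 f(8,-2)=55 f(8,0)=70 f(8,2)=56 f(8,4)=28 f(8,6)=8 f(8,8)=1
t=9: f(9,-3)=75 f(9,-1)=125 f(9,1)=126 f(9,3)=84 f(9,5)=36 f(9,7)=9 f(9,9)=1
t=10: f(10,-4)=75 f(10,-2)=200 f(10,0)=251 f(10,2)=210 f(10,4)=120 f(10,6)=45 f(10,8)=10 f(10,10)=1
t=11: f(11,-3)=275 f(11,-1)=451 f(11,1)=461 f(11,3)=330 f(11,5)=165 f(11,7)=55 f(11,9)=11 f(11,11)=1
t=12: f(12,-4)=275 f(12,-2)=726 f(12,0)=912 f(12,2)=791 f(12,4)=495 f(12,6)=220 f(12,8)=66 f(12,10)=12 f(12,12)=1
t=13: f(13,-3)=1001 f(13,-1)=1638 f(13,1)=1703 f(13,3)=1286 f(13,5)=715 f(13,7)=286 f(13,9)=78 f(13,11)=13 f(13,13)=1
t=14: f(14,-4)=1001 f(14,-2)=2639 f(14,0)=3341 f(14,2)=2989 f(14,4)=2001 f(14,6)=1001 f(14,8)=364 f(14,10)=91 f(14,12)=14 f(14,14)=1
t=15: f(15,-3)=3640 f(15,-1)=5980 f(15,1)=6330 f(15,3)=4990 f(15,5)=3002 f(15,7)=1365 f(15,9)=455 f(15,11)=105 f(15,13)=15 f(15,15)=1
t=16: f(16,-4)=3640 f(16,-2)=9620 f(16,0)=12310 f(16,2)=11320 f(16,4)=7992 f(16,6)=4367 f(16,8)=1820 f(16,10)=560 f(16,12)=120 f(16,14)=16 f(16,16)=1
t=17: f(17,-3)=13260 f(17,-1)=21930 f(17,1)=23630 f(17,3)=19312 f(17,5)=12359 f(17,7)=6187 f(17,9)=2380 f(17,11)=680 f(17,13)=136 f(17,15)=17 f(17,17)=1
t=18: f(18,-4)=13260 f(18,-2)=35190 f(18,0)=45560 f(18,2)=42942 f(18,4)=31671 f(18,6)=18546 f(18,8)=8567 f(18,10)=3060 f(18,12)=816 f(18,14)=153 f(18,16)=18 f(18,18)=1
t=19: f(19,-3)=48450 f(19,-1)=80750 f(19,1)=88502 f(19,3)=74613 f(19,5)=50217 f(19,7)=27113 f(19,9)=11627 f(19,11)=3876 f(19,13)=969 f(19,15)=171 f(19,17)=19 f(19,19)=1
t=20: f(20,-4)=48450 f(20,-2)=129200 f(20,0)=169252 f(20,2)=163115 f(20,4)=124830 f(20,6)=77330 f(20,8)=38740 f(20,10)=15503 f(20,12)=4845 f(20,14)=1140 f(20,16)=190 f(20,18)=20 f(20,20)=1
t=21: f(21,-3)=177650 f(21,-1)=298452 f(21,1)=332367 f(21,3)=287945 f(21,5)=202160 f(21,7)=116070 f(21,9)=54243 f(21,11)=20348 f(21,13)=5985 f(21,15)=1330 f(21,17)=210 f(21,19)=21 f(21,21)=1
t=22: f(22,-4)=177650 f(22,-2)=476102 f(22,0)=630819 f(22,2)=620312 f(22,4)=490105 f(22,6)=318230 f(22,8)=170313 f(22,10)=74591 f(22,12)=26333 f(22,14)=7315 f(22,16)=1540 f(22,18)=231 f(22,20)=22 f(22,22)=1
t=23: f(23,-3)=653752 f(23,-1)=1106921 f(23,1)=1251131 f(23,3)=1110417 f(23,5)=808335 f(23,7)=488543 f(23,9)=244904 f(23,11)=100924 f(23,13)=33648 f(23,15)=8855 f(23,17)=1771 f(23,19)=253 f(23,21)=23 f(23,23)=1
t=24: f(24,-4)=653752 f(24,-2)=1760673 f(24,0)=2358052 f(24,2)=2361548 f(24,4)=1918752 f(24,6)=1296878 f(24,8)=733447 f(24,10)=345828 f(24,12)=134572 f(24,14)=42503 f(24,16)=10626 f(24,18)=2024 f(24,20)=276 f(24,22)=24 f(24,24)=1
t=25: f(25,-3)=2414425 f(25,-1)=4118725 f(25,1)=4719600 f(25,3)=4280300 f(25,5)=3215630 f(25,7)=2030325 f(25,9)=1079275 f(25,11)=480400 f(25,13)=177075 f(25,15)=53129 f(25,17)=12650 f(25,19)=2300 f(25,21)=300 f(25,23)=25 f(25,25)=1
t=26: f(26,-4)=2414425 f(26,-2)=6533150 f(26,0)=8838325 f(26,2)=8999900 f(26,4)=7495930 f(26,6)=5245955 f(26,8)=3109600 f(26,10)=1559675 f(26,12)=657475 f(26,14)=230204 f(26,16)=65779 f(26,18)=14950 f(26,20)=2600 f(26,22)=325 f(26,24)=26 f(26,26)=1
Σ_s f(26,s) = 45168320
P = 45168320/67108864 = 705755/1048576

Answer: 705755/1048576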